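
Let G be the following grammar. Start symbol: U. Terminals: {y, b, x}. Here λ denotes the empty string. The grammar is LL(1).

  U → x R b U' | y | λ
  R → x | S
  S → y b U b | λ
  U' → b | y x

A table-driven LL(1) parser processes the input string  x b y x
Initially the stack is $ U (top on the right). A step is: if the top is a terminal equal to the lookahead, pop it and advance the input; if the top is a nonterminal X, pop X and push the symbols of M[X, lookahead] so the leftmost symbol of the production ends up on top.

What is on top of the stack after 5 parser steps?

     Stack       Input      Action
  1  $ U         x b y x $  expand U → x R b U'
  2  $ U' b R x  x b y x $  match x
  3  $ U' b R    b y x $    expand R → S
  4  $ U' b S    b y x $    expand S → λ
  5  $ U' b      b y x $    match b
Stack after step 5: $ U' (top = U').

U'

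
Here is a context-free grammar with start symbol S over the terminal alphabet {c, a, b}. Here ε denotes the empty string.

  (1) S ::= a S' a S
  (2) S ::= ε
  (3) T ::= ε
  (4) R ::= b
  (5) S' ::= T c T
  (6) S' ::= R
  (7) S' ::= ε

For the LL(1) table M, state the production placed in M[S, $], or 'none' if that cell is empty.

FIRST(S): from S::=a S' a S we get {a}; from S::=ε we get {ε}. So FIRST(S) = {ε, a}.
FIRST(T): from T::=ε we get {ε}. So FIRST(T) = {ε}.
FIRST(R): from R::=b we get {b}. So FIRST(R) = {b}.
FIRST(S'): from S'::=T c T we get {c}; from S'::=R we get {b}; from S'::=ε we get {ε}. So FIRST(S') = {ε, b, c}.
FOLLOW(S) includes $ since S is the start symbol.
FOLLOW(S): in S::=a S' a S, the suffix after S is empty (adds nothing new). Thus FOLLOW(S) = {$}.
For S ::= a S' a S: FIRST(a S' a S) = {a}, so it goes in M[S, t] for t ∈ {a}.
For S ::= ε: FIRST(ε) = {ε}, so it goes in M[S, t] for t ∈ {}; since ε ∈ FIRST, also for every t ∈ FOLLOW(S) = {$}.

S ::= ε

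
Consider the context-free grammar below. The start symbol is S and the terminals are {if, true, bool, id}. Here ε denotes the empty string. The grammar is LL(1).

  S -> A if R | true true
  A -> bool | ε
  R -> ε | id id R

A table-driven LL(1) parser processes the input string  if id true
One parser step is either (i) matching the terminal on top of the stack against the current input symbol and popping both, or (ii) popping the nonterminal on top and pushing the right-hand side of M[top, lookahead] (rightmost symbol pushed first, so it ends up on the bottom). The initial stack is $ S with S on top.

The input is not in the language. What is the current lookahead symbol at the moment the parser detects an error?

true

     Stack      Input         Action
  1  $ S        if id true $  expand S -> A if R
  2  $ R if A   if id true $  expand A -> ε
  3  $ R if     if id true $  match if
  4  $ R        id true $     expand R -> id id R
  5  $ R id id  id true $     match id
  6  $ R id     true $        error: top is terminal id but lookahead is true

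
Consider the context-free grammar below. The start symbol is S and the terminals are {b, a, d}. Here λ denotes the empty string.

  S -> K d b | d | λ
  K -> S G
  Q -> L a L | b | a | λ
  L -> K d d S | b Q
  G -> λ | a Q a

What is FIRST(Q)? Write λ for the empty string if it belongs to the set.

{λ, a, b, d}

FIRST(G): from G->λ we get {λ}; from G->a Q a we get {a}. So FIRST(G) = {λ, a}.
FIRST(S): from S->K d b we get {a, d}; from S->d we get {d}; from S->λ we get {λ}. So FIRST(S) = {λ, a, d}.
FIRST(K): from K->S G we get {λ, a, d}. So FIRST(K) = {λ, a, d}.
FIRST(L): from L->K d d S we get {a, d}; from L->b Q we get {b}. So FIRST(L) = {a, b, d}.
FIRST(Q): from Q->L a L we get {a, b, d}; from Q->b we get {b}; from Q->a we get {a}; from Q->λ we get {λ}. So FIRST(Q) = {λ, a, b, d}.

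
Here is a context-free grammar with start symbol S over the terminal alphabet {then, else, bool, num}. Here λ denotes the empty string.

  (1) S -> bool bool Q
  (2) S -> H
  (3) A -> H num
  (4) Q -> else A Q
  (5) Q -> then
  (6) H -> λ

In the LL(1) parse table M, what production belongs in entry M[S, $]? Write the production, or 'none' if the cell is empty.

FIRST(Q) = {else, then}
FIRST(H) = {λ}
FIRST(S) = {λ, bool}  (via H)
FIRST(A) = {num}  (via H num)
FOLLOW(S) includes $ since S is the start symbol.
FOLLOW(S): S appears on no right-hand side. Thus FOLLOW(S) = {$}.
For S -> bool bool Q: FIRST(bool bool Q) = {bool}, so it goes in M[S, t] for t ∈ {bool}.
For S -> H: FIRST(H) = {λ}, so it goes in M[S, t] for t ∈ {}; since λ ∈ FIRST, also for every t ∈ FOLLOW(S) = {$}.

S -> H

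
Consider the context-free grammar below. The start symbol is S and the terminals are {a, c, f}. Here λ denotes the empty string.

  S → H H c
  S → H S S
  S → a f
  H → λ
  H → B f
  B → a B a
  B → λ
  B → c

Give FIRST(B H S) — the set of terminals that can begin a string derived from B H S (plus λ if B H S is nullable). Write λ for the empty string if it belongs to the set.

{a, c, f}

FIRST(B): from B→a B a we get {a}; from B→λ we get {λ}; from B→c we get {c}. So FIRST(B) = {λ, a, c}.
FIRST(H): from H→λ we get {λ}; from H→B f we get {a, c, f}. So FIRST(H) = {λ, a, c, f}.
FIRST(S): from S→H H c we get {a, c, f}; from S→H S S we get {a, c, f}; from S→a f we get {a}. So FIRST(S) = {a, c, f}.
FIRST(B H S): take FIRST of each symbol in turn, carrying on past any symbol whose FIRST contains λ; result {a, c, f}.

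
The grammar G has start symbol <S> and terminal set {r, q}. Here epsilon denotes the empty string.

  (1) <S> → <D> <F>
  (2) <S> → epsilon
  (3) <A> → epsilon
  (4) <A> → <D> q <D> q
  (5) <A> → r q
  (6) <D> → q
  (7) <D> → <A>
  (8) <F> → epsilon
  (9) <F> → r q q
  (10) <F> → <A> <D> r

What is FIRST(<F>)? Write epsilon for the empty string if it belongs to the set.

FIRST(<S>) = {epsilon, q, r}  (via <D> <F>)
FIRST(<A>) = {epsilon, q, r}  (via <D> q <D> q)
FIRST(<D>) = {epsilon, q, r}  (via <A>)
FIRST(<F>) = {epsilon, q, r}  (via <A> <D> r)

{epsilon, q, r}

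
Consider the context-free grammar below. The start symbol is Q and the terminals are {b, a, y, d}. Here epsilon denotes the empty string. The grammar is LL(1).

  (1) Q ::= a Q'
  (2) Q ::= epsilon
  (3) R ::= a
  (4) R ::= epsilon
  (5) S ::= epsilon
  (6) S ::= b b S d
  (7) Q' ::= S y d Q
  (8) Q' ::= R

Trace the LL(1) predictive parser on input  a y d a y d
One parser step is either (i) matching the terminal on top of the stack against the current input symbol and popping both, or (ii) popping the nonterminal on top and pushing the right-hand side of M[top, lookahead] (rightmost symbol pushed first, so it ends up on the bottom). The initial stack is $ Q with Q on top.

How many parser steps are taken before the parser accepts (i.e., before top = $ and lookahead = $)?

13

      Stack      Input          Action
   1  $ Q        a y d a y d $  expand Q ::= a Q'
   2  $ Q' a     a y d a y d $  match a
   3  $ Q'       y d a y d $    expand Q' ::= S y d Q
   4  $ Q d y S  y d a y d $    expand S ::= epsilon
   5  $ Q d y    y d a y d $    match y
   6  $ Q d      d a y d $      match d
   7  $ Q        a y d $        expand Q ::= a Q'
   8  $ Q' a     a y d $        match a
   9  $ Q'       y d $          expand Q' ::= S y d Q
  10  $ Q d y S  y d $          expand S ::= epsilon
  11  $ Q d y    y d $          match y
  12  $ Q d      d $            match d
  13  $ Q        $              expand Q ::= epsilon
Accept reached after 13 steps.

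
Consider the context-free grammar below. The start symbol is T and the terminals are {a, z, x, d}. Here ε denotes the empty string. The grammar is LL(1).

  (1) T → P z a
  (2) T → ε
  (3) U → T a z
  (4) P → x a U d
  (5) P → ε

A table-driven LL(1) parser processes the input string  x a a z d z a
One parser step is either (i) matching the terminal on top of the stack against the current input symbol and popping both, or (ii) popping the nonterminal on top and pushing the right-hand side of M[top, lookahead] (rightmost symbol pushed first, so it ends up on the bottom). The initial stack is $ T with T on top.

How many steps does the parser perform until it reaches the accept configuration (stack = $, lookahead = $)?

      Stack          Input            Action
   1  $ T            x a a z d z a $  expand T → P z a
   2  $ a z P        x a a z d z a $  expand P → x a U d
   3  $ a z d U a x  x a a z d z a $  match x
   4  $ a z d U a    a a z d z a $    match a
   5  $ a z d U      a z d z a $      expand U → T a z
   6  $ a z d z a T  a z d z a $      expand T → ε
   7  $ a z d z a    a z d z a $      match a
   8  $ a z d z      z d z a $        match z
   9  $ a z d        d z a $          match d
  10  $ a z          z a $            match z
  11  $ a            a $              match a
Accept reached after 11 steps.

11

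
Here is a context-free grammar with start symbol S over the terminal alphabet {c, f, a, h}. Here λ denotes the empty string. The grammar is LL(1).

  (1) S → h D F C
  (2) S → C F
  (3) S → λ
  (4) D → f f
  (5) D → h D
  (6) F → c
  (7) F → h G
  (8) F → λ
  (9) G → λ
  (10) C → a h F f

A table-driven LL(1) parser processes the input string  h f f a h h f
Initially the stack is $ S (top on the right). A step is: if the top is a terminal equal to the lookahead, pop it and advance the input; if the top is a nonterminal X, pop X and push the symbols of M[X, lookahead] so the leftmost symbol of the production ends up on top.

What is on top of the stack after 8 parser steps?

step 1: stack=$ S  input=h f f a h h f $  — expand S → h D F C
step 2: stack=$ C F D h  input=h f f a h h f $  — match h
step 3: stack=$ C F D  input=f f a h h f $  — expand D → f f
step 4: stack=$ C F f f  input=f f a h h f $  — match f
step 5: stack=$ C F f  input=f a h h f $  — match f
step 6: stack=$ C F  input=a h h f $  — expand F → λ
step 7: stack=$ C  input=a h h f $  — expand C → a h F f
step 8: stack=$ f F h a  input=a h h f $  — match a
Stack after step 8: $ f F h (top = h).

h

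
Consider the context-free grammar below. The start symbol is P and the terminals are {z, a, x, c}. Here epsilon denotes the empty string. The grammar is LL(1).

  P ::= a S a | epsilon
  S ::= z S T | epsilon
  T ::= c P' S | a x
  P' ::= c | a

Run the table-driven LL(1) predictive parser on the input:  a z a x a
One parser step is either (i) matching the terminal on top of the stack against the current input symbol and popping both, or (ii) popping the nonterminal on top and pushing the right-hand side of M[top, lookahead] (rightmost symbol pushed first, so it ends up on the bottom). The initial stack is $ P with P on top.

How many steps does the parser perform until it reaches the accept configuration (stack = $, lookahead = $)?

     Stack      Input        Action
  1  $ P        a z a x a $  expand P ::= a S a
  2  $ a S a    a z a x a $  match a
  3  $ a S      z a x a $    expand S ::= z S T
  4  $ a T S z  z a x a $    match z
  5  $ a T S    a x a $      expand S ::= epsilon
  6  $ a T      a x a $      expand T ::= a x
  7  $ a x a    a x a $      match a
  8  $ a x      x a $        match x
  9  $ a        a $          match a
Accept reached after 9 steps.

9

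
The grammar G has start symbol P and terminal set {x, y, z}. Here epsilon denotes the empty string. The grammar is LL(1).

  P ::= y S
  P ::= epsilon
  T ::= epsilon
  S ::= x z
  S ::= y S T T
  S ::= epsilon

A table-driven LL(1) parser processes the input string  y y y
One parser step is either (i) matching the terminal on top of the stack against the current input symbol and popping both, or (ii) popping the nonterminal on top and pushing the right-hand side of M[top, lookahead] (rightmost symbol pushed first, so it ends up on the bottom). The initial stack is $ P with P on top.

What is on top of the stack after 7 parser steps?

step 1: stack=$ P  input=y y y $  — expand P ::= y S
step 2: stack=$ S y  input=y y y $  — match y
step 3: stack=$ S  input=y y $  — expand S ::= y S T T
step 4: stack=$ T T S y  input=y y $  — match y
step 5: stack=$ T T S  input=y $  — expand S ::= y S T T
step 6: stack=$ T T T T S y  input=y $  — match y
step 7: stack=$ T T T T S  input=$  — expand S ::= epsilon
Stack after step 7: $ T T T T (top = T).

T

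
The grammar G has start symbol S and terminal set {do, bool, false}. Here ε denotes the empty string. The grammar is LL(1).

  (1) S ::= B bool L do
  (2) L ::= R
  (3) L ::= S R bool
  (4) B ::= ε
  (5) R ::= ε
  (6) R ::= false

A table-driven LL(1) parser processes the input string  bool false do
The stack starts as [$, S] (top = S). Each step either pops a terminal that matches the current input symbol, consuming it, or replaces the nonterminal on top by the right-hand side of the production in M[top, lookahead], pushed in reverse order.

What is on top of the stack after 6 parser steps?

     Stack          Input            Action
  1  $ S            bool false do $  expand S ::= B bool L do
  2  $ do L bool B  bool false do $  expand B ::= ε
  3  $ do L bool    bool false do $  match bool
  4  $ do L         false do $       expand L ::= R
  5  $ do R         false do $       expand R ::= false
  6  $ do false     false do $       match false
Stack after step 6: $ do (top = do).

do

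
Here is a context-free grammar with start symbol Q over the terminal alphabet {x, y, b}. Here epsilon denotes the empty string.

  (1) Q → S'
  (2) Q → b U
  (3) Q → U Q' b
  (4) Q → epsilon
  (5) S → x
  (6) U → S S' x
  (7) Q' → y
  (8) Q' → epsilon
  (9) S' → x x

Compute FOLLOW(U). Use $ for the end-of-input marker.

{$, b, y}

FIRST(S) = {x}
FIRST(Q') = {epsilon, y}
FIRST(S') = {x}
FIRST(U) = {x}  (via S S' x)
FIRST(Q) = {epsilon, b, x}  (via S', U Q' b)
FOLLOW(Q) includes $ since Q is the start symbol.
FOLLOW(Q): Q appears on no right-hand side. Thus FOLLOW(Q) = {$}.
FOLLOW(S): in U→S S' x, S is followed by S' x with FIRST {x}. Thus FOLLOW(S) = {x}.
FOLLOW(U): in Q→b U, the suffix after U is empty, so FOLLOW(U) ⊇ FOLLOW(Q) = {$}; in Q→U Q' b, U is followed by Q' b with FIRST {b, y}. Thus FOLLOW(U) = {$, b, y}.
FOLLOW(Q'): in Q→U Q' b, Q' is followed by b with FIRST {b}. Thus FOLLOW(Q') = {b}.
FOLLOW(S'): in Q→S', the suffix after S' is empty, so FOLLOW(S') ⊇ FOLLOW(Q) = {$}; in U→S S' x, S' is followed by x with FIRST {x}. Thus FOLLOW(S') = {$, x}.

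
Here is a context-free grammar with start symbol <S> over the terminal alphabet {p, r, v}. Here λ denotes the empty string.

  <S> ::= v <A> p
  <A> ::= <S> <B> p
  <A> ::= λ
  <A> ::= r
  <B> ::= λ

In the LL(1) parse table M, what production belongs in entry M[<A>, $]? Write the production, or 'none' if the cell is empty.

FIRST(<S>): from <S>::=v <A> p we get {v}. So FIRST(<S>) = {v}.
FIRST(<B>): from <B>::=λ we get {λ}. So FIRST(<B>) = {λ}.
FIRST(<A>): from <A>::=<S> <B> p we get {v}; from <A>::=λ we get {λ}; from <A>::=r we get {r}. So FIRST(<A>) = {λ, r, v}.
FOLLOW(<S>) includes $ since <S> is the start symbol.
FOLLOW(<A>): in <S>::=v <A> p, <A> is followed by p with FIRST {p}. Thus FOLLOW(<A>) = {p}.
For <A> ::= <S> <B> p: FIRST(<S> <B> p) = {v}, so it goes in M[<A>, t] for t ∈ {v}.
For <A> ::= λ: FIRST(λ) = {λ}, so it goes in M[<A>, t] for t ∈ {}; since λ ∈ FIRST, also for every t ∈ FOLLOW(<A>) = {p}.
For <A> ::= r: FIRST(r) = {r}, so it goes in M[<A>, t] for t ∈ {r}.
None of these place a production in M[<A>, $].

none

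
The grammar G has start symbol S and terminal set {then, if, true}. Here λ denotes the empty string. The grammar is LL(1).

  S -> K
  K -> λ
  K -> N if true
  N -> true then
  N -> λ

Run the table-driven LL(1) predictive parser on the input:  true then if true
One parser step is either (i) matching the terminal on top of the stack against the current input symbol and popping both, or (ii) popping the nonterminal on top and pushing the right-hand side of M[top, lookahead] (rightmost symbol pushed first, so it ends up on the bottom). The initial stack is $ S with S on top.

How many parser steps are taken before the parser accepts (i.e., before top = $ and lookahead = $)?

step 1: stack=$ S  input=true then if true $  — expand S -> K
step 2: stack=$ K  input=true then if true $  — expand K -> N if true
step 3: stack=$ true if N  input=true then if true $  — expand N -> true then
step 4: stack=$ true if then true  input=true then if true $  — match true
step 5: stack=$ true if then  input=then if true $  — match then
step 6: stack=$ true if  input=if true $  — match if
step 7: stack=$ true  input=true $  — match true
Accept reached after 7 steps.

7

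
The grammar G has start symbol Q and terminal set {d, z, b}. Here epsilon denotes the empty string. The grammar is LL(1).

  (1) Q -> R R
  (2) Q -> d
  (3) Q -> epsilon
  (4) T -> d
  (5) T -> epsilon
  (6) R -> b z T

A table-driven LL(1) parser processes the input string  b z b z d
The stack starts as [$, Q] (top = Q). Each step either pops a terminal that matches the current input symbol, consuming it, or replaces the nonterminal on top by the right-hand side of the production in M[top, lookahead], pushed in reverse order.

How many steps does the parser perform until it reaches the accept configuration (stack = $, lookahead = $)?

      Stack      Input        Action
   1  $ Q        b z b z d $  expand Q -> R R
   2  $ R R      b z b z d $  expand R -> b z T
   3  $ R T z b  b z b z d $  match b
   4  $ R T z    z b z d $    match z
   5  $ R T      b z d $      expand T -> epsilon
   6  $ R        b z d $      expand R -> b z T
   7  $ T z b    b z d $      match b
   8  $ T z      z d $        match z
   9  $ T        d $          expand T -> d
  10  $ d        d $          match d
Accept reached after 10 steps.

10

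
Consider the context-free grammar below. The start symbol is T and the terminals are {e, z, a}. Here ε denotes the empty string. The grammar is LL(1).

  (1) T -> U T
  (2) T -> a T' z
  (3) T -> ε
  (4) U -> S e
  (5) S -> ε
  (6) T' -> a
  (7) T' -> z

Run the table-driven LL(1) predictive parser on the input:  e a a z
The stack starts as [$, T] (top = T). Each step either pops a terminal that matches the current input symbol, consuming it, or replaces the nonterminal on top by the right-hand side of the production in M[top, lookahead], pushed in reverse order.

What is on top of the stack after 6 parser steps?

     Stack     Input      Action
  1  $ T       e a a z $  expand T -> U T
  2  $ T U     e a a z $  expand U -> S e
  3  $ T e S   e a a z $  expand S -> ε
  4  $ T e     e a a z $  match e
  5  $ T       a a z $    expand T -> a T' z
  6  $ z T' a  a a z $    match a
Stack after step 6: $ z T' (top = T').

T'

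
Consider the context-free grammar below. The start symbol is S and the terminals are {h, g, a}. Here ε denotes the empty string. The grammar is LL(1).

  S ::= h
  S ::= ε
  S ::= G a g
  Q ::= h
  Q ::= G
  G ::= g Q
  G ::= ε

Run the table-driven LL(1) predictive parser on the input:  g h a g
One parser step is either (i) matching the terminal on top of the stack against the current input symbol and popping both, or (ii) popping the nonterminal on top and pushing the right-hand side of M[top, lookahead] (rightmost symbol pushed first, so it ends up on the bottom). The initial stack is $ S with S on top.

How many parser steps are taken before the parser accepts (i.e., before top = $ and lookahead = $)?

7

step 1: stack=$ S  input=g h a g $  — expand S ::= G a g
step 2: stack=$ g a G  input=g h a g $  — expand G ::= g Q
step 3: stack=$ g a Q g  input=g h a g $  — match g
step 4: stack=$ g a Q  input=h a g $  — expand Q ::= h
step 5: stack=$ g a h  input=h a g $  — match h
step 6: stack=$ g a  input=a g $  — match a
step 7: stack=$ g  input=g $  — match g
Accept reached after 7 steps.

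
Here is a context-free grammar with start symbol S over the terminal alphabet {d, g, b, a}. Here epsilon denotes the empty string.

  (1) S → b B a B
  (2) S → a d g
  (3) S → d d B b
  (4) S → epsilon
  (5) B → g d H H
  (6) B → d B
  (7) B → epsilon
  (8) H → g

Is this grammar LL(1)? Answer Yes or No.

FIRST(S) = {epsilon, a, b, d}
FIRST(B) = {epsilon, d, g}
FIRST(H) = {g}
FOLLOW(S) = {$}
FOLLOW(B) = {$, a, b}
FOLLOW(H) = {$, a, b, g}
Each cell of M receives at most one production.

Yes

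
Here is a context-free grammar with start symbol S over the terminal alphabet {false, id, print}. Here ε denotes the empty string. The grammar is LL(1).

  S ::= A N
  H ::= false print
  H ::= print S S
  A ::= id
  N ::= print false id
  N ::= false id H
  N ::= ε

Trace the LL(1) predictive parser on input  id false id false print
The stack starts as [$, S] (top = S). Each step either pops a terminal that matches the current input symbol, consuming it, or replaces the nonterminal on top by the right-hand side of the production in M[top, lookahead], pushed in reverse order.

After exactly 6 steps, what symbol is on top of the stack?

     Stack         Input                      Action
  1  $ S           id false id false print $  expand S ::= A N
  2  $ N A         id false id false print $  expand A ::= id
  3  $ N id        id false id false print $  match id
  4  $ N           false id false print $     expand N ::= false id H
  5  $ H id false  false id false print $     match false
  6  $ H id        id false print $           match id
Stack after step 6: $ H (top = H).

H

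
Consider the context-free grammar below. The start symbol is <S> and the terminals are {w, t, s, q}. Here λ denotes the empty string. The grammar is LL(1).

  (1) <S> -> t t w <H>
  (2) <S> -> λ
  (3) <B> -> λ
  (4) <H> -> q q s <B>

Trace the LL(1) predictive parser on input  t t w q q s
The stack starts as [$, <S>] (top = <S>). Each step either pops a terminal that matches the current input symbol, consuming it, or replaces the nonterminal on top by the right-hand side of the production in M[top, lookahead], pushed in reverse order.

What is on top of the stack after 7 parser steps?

s

step 1: stack=$ <S>  input=t t w q q s $  — expand <S> -> t t w <H>
step 2: stack=$ <H> w t t  input=t t w q q s $  — match t
step 3: stack=$ <H> w t  input=t w q q s $  — match t
step 4: stack=$ <H> w  input=w q q s $  — match w
step 5: stack=$ <H>  input=q q s $  — expand <H> -> q q s <B>
step 6: stack=$ <B> s q q  input=q q s $  — match q
step 7: stack=$ <B> s q  input=q s $  — match q
Stack after step 7: $ <B> s (top = s).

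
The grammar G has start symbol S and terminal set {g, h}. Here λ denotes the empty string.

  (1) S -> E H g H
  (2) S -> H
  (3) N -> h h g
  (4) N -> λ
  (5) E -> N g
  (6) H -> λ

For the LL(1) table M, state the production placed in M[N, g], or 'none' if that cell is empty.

FIRST(N): from N->h h g we get {h}; from N->λ we get {λ}. So FIRST(N) = {λ, h}.
FIRST(H): from H->λ we get {λ}. So FIRST(H) = {λ}.
FIRST(E): from E->N g we get {g, h}. So FIRST(E) = {g, h}.
FIRST(S): from S->E H g H we get {g, h}; from S->H we get {λ}. So FIRST(S) = {λ, g, h}.
FOLLOW(S) includes $ since S is the start symbol.
FOLLOW(N): in E->N g, N is followed by g with FIRST {g}. Thus FOLLOW(N) = {g}.
For N -> h h g: FIRST(h h g) = {h}, so it goes in M[N, t] for t ∈ {h}.
For N -> λ: FIRST(λ) = {λ}, so it goes in M[N, t] for t ∈ {}; since λ ∈ FIRST, also for every t ∈ FOLLOW(N) = {g}.

N -> λ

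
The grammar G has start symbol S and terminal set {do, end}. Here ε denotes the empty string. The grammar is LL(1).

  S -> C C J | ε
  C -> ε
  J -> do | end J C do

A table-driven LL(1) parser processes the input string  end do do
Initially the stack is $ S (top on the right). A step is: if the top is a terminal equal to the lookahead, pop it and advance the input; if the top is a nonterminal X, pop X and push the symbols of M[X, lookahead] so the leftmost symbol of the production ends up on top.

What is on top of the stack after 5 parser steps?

J

     Stack         Input        Action
  1  $ S           end do do $  expand S -> C C J
  2  $ J C C       end do do $  expand C -> ε
  3  $ J C         end do do $  expand C -> ε
  4  $ J           end do do $  expand J -> end J C do
  5  $ do C J end  end do do $  match end
Stack after step 5: $ do C J (top = J).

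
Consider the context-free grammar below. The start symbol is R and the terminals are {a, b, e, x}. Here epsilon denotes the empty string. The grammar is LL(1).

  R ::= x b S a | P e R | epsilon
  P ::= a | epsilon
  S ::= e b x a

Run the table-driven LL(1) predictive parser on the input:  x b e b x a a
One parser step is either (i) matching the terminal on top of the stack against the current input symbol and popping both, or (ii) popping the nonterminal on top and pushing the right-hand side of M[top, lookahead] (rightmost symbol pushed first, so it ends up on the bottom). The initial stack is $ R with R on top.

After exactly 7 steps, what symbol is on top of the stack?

step 1: stack=$ R  input=x b e b x a a $  — expand R ::= x b S a
step 2: stack=$ a S b x  input=x b e b x a a $  — match x
step 3: stack=$ a S b  input=b e b x a a $  — match b
step 4: stack=$ a S  input=e b x a a $  — expand S ::= e b x a
step 5: stack=$ a a x b e  input=e b x a a $  — match e
step 6: stack=$ a a x b  input=b x a a $  — match b
step 7: stack=$ a a x  input=x a a $  — match x
Stack after step 7: $ a a (top = a).

a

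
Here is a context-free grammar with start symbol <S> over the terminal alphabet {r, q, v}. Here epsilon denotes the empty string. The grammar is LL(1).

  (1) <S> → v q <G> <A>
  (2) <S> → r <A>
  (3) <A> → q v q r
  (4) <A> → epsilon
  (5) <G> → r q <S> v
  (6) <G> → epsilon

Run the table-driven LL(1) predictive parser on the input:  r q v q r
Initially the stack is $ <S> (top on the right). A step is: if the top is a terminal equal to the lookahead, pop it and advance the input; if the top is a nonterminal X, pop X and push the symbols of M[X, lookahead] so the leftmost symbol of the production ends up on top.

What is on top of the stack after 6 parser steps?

r

     Stack      Input        Action
  1  $ <S>      r q v q r $  expand <S> → r <A>
  2  $ <A> r    r q v q r $  match r
  3  $ <A>      q v q r $    expand <A> → q v q r
  4  $ r q v q  q v q r $    match q
  5  $ r q v    v q r $      match v
  6  $ r q      q r $        match q
Stack after step 6: $ r (top = r).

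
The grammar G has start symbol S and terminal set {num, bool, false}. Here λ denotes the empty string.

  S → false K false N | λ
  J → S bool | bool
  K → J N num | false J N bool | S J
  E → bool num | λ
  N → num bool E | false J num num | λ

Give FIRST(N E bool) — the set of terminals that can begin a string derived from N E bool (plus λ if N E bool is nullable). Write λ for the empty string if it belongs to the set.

{bool, false, num}

FIRST(S) = {λ, false}
FIRST(E) = {λ, bool}
FIRST(N) = {λ, false, num}
FIRST(J) = {bool, false}  (via S bool)
FIRST(K) = {bool, false}  (via J N num, S J)
FIRST(N E bool): take FIRST of each symbol in turn, carrying on past any symbol whose FIRST contains λ; result {bool, false, num}.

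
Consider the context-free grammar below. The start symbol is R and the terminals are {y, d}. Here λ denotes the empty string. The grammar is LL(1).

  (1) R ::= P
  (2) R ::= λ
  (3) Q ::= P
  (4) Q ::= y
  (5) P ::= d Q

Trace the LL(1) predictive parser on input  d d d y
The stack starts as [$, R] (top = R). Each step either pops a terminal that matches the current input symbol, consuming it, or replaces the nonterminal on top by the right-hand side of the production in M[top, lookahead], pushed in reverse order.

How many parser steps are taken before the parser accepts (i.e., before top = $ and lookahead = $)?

11

step 1: stack=$ R  input=d d d y $  — expand R ::= P
step 2: stack=$ P  input=d d d y $  — expand P ::= d Q
step 3: stack=$ Q d  input=d d d y $  — match d
step 4: stack=$ Q  input=d d y $  — expand Q ::= P
step 5: stack=$ P  input=d d y $  — expand P ::= d Q
step 6: stack=$ Q d  input=d d y $  — match d
step 7: stack=$ Q  input=d y $  — expand Q ::= P
step 8: stack=$ P  input=d y $  — expand P ::= d Q
step 9: stack=$ Q d  input=d y $  — match d
step 10: stack=$ Q  input=y $  — expand Q ::= y
step 11: stack=$ y  input=y $  — match y
Accept reached after 11 steps.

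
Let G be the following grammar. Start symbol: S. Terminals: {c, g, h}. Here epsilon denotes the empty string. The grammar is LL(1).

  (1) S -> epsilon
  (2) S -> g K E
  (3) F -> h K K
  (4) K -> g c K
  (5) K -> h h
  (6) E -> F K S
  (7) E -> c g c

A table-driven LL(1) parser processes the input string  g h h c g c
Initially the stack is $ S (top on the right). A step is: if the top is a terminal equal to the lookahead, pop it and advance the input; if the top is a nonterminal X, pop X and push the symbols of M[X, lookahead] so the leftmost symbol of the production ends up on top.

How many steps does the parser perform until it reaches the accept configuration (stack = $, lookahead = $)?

     Stack    Input          Action
  1  $ S      g h h c g c $  expand S -> g K E
  2  $ E K g  g h h c g c $  match g
  3  $ E K    h h c g c $    expand K -> h h
  4  $ E h h  h h c g c $    match h
  5  $ E h    h c g c $      match h
  6  $ E      c g c $        expand E -> c g c
  7  $ c g c  c g c $        match c
  8  $ c g    g c $          match g
  9  $ c      c $            match c
Accept reached after 9 steps.

9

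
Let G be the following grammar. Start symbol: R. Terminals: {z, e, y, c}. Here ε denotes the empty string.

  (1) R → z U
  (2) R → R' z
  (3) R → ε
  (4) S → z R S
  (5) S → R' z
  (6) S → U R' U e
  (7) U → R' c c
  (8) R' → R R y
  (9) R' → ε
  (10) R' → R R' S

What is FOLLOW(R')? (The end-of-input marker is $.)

FIRST(R): from R→z U we get {z}; from R→R' z we get {c, y, z}; from R→ε we get {ε}. So FIRST(R) = {ε, c, y, z}.
FIRST(S): from S→z R S we get {z}; from S→R' z we get {c, y, z}; from S→U R' U e we get {c, y, z}. So FIRST(S) = {c, y, z}.
FIRST(R'): from R'→R R y we get {c, y, z}; from R'→ε we get {ε}; from R'→R R' S we get {c, y, z}. So FIRST(R') = {ε, c, y, z}.
FIRST(U): from U→R' c c we get {c, y, z}. So FIRST(U) = {c, y, z}.
FOLLOW(R) includes $ since R is the start symbol.
FOLLOW(R): in S→z R S, R is followed by S with FIRST {c, y, z}; in R'→R R y (occurrence 1), R is followed by R y with FIRST {c, y, z}; in R'→R R y (occurrence 2), R is followed by y with FIRST {y}; in R'→R R' S, R is followed by R' S with FIRST {c, y, z}. Thus FOLLOW(R) = {$, c, y, z}.
FOLLOW(U): in R→z U, the suffix after U is empty, so FOLLOW(U) ⊇ FOLLOW(R) = {$, c, y, z}; in S→U R' U e (occurrence 1), U is followed by R' U e with FIRST {c, y, z}; in S→U R' U e (occurrence 2), U is followed by e with FIRST {e}. Thus FOLLOW(U) = {$, c, e, y, z}.
FOLLOW(R'): in R→R' z, R' is followed by z with FIRST {z}; in S→R' z, R' is followed by z with FIRST {z}; in S→U R' U e, R' is followed by U e with FIRST {c, y, z}; in U→R' c c, R' is followed by c c with FIRST {c}; in R'→R R' S, R' is followed by S with FIRST {c, y, z}. Thus FOLLOW(R') = {c, y, z}.
FOLLOW(S): in S→z R S, the suffix after S is empty (adds nothing new); in R'→R R' S, the suffix after S is empty, so FOLLOW(S) ⊇ FOLLOW(R') = {c, y, z}. Thus FOLLOW(S) = {c, y, z}.

{c, y, z}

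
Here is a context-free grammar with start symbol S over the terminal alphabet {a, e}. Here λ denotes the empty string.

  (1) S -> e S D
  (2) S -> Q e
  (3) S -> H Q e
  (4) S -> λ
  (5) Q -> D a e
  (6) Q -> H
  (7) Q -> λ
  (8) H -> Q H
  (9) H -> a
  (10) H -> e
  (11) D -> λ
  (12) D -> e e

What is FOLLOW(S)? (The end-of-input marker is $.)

FIRST(D) = {λ, e}
FIRST(S) = {λ, a, e}  (via Q e, H Q e)
FIRST(Q) = {λ, a, e}  (via D a e, H)
FIRST(H) = {a, e}  (via Q H)
FOLLOW(S) includes $ since S is the start symbol.
FOLLOW(S): in S->e S D, S is followed by D with FIRST {λ, e}; in S->e S D, the suffix after S is nullable (adds nothing new). Thus FOLLOW(S) = {$, e}.
FOLLOW(Q): in S->Q e, Q is followed by e with FIRST {e}; in S->H Q e, Q is followed by e with FIRST {e}; in H->Q H, Q is followed by H with FIRST {a, e}. Thus FOLLOW(Q) = {a, e}.
FOLLOW(H): in S->H Q e, H is followed by Q e with FIRST {a, e}; in Q->H, the suffix after H is empty, so FOLLOW(H) ⊇ FOLLOW(Q) = {a, e}; in H->Q H, the suffix after H is empty (adds nothing new). Thus FOLLOW(H) = {a, e}.
FOLLOW(D): in S->e S D, the suffix after D is empty, so FOLLOW(D) ⊇ FOLLOW(S) = {$, e}; in Q->D a e, D is followed by a e with FIRST {a}. Thus FOLLOW(D) = {$, a, e}.

{$, e}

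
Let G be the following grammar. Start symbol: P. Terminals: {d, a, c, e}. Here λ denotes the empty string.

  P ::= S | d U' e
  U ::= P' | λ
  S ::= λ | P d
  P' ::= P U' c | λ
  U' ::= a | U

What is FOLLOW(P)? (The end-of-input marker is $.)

{$, a, c, d}

FIRST(P): from P::=S we get {λ, d}; from P::=d U' e we get {d}. So FIRST(P) = {λ, d}.
FIRST(S): from S::=λ we get {λ}; from S::=P d we get {d}. So FIRST(S) = {λ, d}.
FIRST(U): from U::=P' we get {λ, a, c, d}; from U::=λ we get {λ}. So FIRST(U) = {λ, a, c, d}.
FIRST(U'): from U'::=a we get {a}; from U'::=U we get {λ, a, c, d}. So FIRST(U') = {λ, a, c, d}.
FIRST(P'): from P'::=P U' c we get {a, c, d}; from P'::=λ we get {λ}. So FIRST(P') = {λ, a, c, d}.
FOLLOW(P) includes $ since P is the start symbol.
FOLLOW(P): in S::=P d, P is followed by d with FIRST {d}; in P'::=P U' c, P is followed by U' c with FIRST {a, c, d}. Thus FOLLOW(P) = {$, a, c, d}.
FOLLOW(S): in P::=S, the suffix after S is empty, so FOLLOW(S) ⊇ FOLLOW(P) = {$, a, c, d}. Thus FOLLOW(S) = {$, a, c, d}.
FOLLOW(U'): in P::=d U' e, U' is followed by e with FIRST {e}; in P'::=P U' c, U' is followed by c with FIRST {c}. Thus FOLLOW(U') = {c, e}.
FOLLOW(U): in U'::=U, the suffix after U is empty, so FOLLOW(U) ⊇ FOLLOW(U') = {c, e}. Thus FOLLOW(U) = {c, e}.
FOLLOW(P'): in U::=P', the suffix after P' is empty, so FOLLOW(P') ⊇ FOLLOW(U) = {c, e}. Thus FOLLOW(P') = {c, e}.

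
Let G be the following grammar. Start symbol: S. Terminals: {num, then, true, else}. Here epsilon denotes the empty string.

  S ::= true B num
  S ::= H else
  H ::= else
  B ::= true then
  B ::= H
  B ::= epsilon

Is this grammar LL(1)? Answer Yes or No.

FIRST(S) = {else, true}
FIRST(H) = {else}
FIRST(B) = {epsilon, else, true}
FOLLOW(S) = {$}
FOLLOW(H) = {else, num}
FOLLOW(B) = {num}
Each cell of M receives at most one production.

Yes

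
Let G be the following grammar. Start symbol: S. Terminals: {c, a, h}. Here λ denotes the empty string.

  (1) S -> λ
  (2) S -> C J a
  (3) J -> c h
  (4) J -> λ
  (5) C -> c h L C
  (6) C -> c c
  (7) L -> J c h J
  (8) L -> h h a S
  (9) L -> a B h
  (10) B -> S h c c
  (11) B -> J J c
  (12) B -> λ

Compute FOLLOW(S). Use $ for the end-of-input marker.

FIRST(J) = {λ, c}
FIRST(C) = {c}
FIRST(S) = {λ, c}  (via C J a)
FIRST(L) = {a, c, h}  (via J c h J)
FIRST(B) = {λ, c, h}  (via S h c c, J J c)
FOLLOW(S) includes $ since S is the start symbol.
FOLLOW(C): in S->C J a, C is followed by J a with FIRST {a, c}; in C->c h L C, the suffix after C is empty (adds nothing new). Thus FOLLOW(C) = {a, c}.
FOLLOW(L): in C->c h L C, L is followed by C with FIRST {c}. Thus FOLLOW(L) = {c}.
FOLLOW(S): in L->h h a S, the suffix after S is empty, so FOLLOW(S) ⊇ FOLLOW(L) = {c}; in B->S h c c, S is followed by h c c with FIRST {h}. Thus FOLLOW(S) = {$, c, h}.
FOLLOW(J): in S->C J a, J is followed by a with FIRST {a}; in L->J c h J (occurrence 1), J is followed by c h J with FIRST {c}; in L->J c h J (occurrence 2), the suffix after J is empty, so FOLLOW(J) ⊇ FOLLOW(L) = {c}; in B->J J c (occurrence 1), J is followed by J c with FIRST {c}; in B->J J c (occurrence 2), J is followed by c with FIRST {c}. Thus FOLLOW(J) = {a, c}.
FOLLOW(B): in L->a B h, B is followed by h with FIRST {h}. Thus FOLLOW(B) = {h}.

{$, c, h}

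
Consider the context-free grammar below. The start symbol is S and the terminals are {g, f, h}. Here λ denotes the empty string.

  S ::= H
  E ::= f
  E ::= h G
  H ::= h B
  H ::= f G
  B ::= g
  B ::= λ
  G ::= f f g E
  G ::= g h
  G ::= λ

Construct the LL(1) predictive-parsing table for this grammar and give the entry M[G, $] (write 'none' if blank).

G ::= λ

FIRST(E) = {f, h}
FIRST(H) = {f, h}
FIRST(B) = {λ, g}
FIRST(G) = {λ, f, g}
FIRST(S) = {f, h}  (via H)
FOLLOW(S) includes $ since S is the start symbol.
FOLLOW(H): in S::=H, the suffix after H is empty, so FOLLOW(H) ⊇ FOLLOW(S) = {$}. Thus FOLLOW(H) = {$}.
FOLLOW(E): in G::=f f g E, the suffix after E is empty, so FOLLOW(E) ⊇ FOLLOW(G) = {$}. Thus FOLLOW(E) = {$}.
FOLLOW(G): in E::=h G, the suffix after G is empty, so FOLLOW(G) ⊇ FOLLOW(E) = {$}; in H::=f G, the suffix after G is empty, so FOLLOW(G) ⊇ FOLLOW(H) = {$}. Thus FOLLOW(G) = {$}.
For G ::= f f g E: FIRST(f f g E) = {f}, so it goes in M[G, t] for t ∈ {f}.
For G ::= g h: FIRST(g h) = {g}, so it goes in M[G, t] for t ∈ {g}.
For G ::= λ: FIRST(λ) = {λ}, so it goes in M[G, t] for t ∈ {}; since λ ∈ FIRST, also for every t ∈ FOLLOW(G) = {$}.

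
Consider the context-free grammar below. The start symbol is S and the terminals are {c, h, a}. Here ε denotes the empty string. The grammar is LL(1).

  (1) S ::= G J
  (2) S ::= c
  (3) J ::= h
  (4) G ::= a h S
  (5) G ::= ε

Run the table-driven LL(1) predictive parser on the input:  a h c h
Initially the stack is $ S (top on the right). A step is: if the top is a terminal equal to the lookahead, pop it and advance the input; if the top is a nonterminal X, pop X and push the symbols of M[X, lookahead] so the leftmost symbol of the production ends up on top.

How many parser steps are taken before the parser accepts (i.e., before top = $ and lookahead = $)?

step 1: stack=$ S  input=a h c h $  — expand S ::= G J
step 2: stack=$ J G  input=a h c h $  — expand G ::= a h S
step 3: stack=$ J S h a  input=a h c h $  — match a
step 4: stack=$ J S h  input=h c h $  — match h
step 5: stack=$ J S  input=c h $  — expand S ::= c
step 6: stack=$ J c  input=c h $  — match c
step 7: stack=$ J  input=h $  — expand J ::= h
step 8: stack=$ h  input=h $  — match h
Accept reached after 8 steps.

8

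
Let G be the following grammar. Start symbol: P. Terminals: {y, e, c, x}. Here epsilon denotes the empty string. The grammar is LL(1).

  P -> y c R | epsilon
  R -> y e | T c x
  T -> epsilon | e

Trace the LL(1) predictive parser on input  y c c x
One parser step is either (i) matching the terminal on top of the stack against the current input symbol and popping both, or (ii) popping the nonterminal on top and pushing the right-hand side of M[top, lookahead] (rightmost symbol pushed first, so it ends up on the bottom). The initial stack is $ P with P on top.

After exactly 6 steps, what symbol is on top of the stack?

step 1: stack=$ P  input=y c c x $  — expand P -> y c R
step 2: stack=$ R c y  input=y c c x $  — match y
step 3: stack=$ R c  input=c c x $  — match c
step 4: stack=$ R  input=c x $  — expand R -> T c x
step 5: stack=$ x c T  input=c x $  — expand T -> epsilon
step 6: stack=$ x c  input=c x $  — match c
Stack after step 6: $ x (top = x).

x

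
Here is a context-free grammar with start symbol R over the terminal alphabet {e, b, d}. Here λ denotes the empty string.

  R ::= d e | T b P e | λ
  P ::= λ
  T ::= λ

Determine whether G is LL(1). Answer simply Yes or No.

FIRST(R) = {λ, b, d}
FIRST(P) = {λ}
FIRST(T) = {λ}
FOLLOW(R) = {$}
FOLLOW(P) = {e}
FOLLOW(T) = {b}
Each cell of M receives at most one production.

Yes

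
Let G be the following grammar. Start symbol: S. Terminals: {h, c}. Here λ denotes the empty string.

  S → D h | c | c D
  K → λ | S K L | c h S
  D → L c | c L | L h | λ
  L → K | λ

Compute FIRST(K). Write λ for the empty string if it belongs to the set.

{λ, c, h}

FIRST(S) = {c, h}  (via D h)
FIRST(K) = {λ, c, h}  (via S K L)
FIRST(L) = {λ, c, h}  (via K)
FIRST(D) = {λ, c, h}  (via L c, L h)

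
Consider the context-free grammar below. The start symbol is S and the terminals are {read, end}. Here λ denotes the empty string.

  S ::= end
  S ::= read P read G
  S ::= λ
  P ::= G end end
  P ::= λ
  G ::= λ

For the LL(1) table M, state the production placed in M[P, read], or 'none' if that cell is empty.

P ::= λ

FIRST(S): from S::=end we get {end}; from S::=read P read G we get {read}; from S::=λ we get {λ}. So FIRST(S) = {λ, end, read}.
FIRST(G): from G::=λ we get {λ}. So FIRST(G) = {λ}.
FIRST(P): from P::=G end end we get {end}; from P::=λ we get {λ}. So FIRST(P) = {λ, end}.
FOLLOW(S) includes $ since S is the start symbol.
FOLLOW(P): in S::=read P read G, P is followed by read G with FIRST {read}. Thus FOLLOW(P) = {read}.
For P ::= G end end: FIRST(G end end) = {end}, so it goes in M[P, t] for t ∈ {end}.
For P ::= λ: FIRST(λ) = {λ}, so it goes in M[P, t] for t ∈ {}; since λ ∈ FIRST, also for every t ∈ FOLLOW(P) = {read}.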